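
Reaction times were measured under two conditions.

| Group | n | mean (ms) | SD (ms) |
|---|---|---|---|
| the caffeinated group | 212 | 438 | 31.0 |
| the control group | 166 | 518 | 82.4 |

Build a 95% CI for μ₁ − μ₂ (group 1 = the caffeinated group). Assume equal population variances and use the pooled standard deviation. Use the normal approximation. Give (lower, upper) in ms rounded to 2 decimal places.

(-92.05, -67.95)

s_p = √[((n₁−1)s₁² + (n₂−1)s₂²)/(n₁+n₂−2)] = √[(211·31.0² + 165·82.4²)/376] = 59.3198.
SE = 59.3198·√(1/212 + 1/166) = 6.1479.
With z* = 1.960, margin = 1.960 × 6.1479 = 12.0499.
x̄₁ − x̄₂ = 438 − 518 = -80.0000; interval -80.0000 ± 12.0499 = (-92.05, -67.95).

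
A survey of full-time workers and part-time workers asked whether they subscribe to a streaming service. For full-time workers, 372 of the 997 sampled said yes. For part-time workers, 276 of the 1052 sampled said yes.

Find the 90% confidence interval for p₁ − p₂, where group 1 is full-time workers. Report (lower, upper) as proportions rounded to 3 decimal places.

(0.077, 0.144)

Sample proportions: 372/997 = 0.3731, 276/1052 = 0.2624.
Each SE is √(p̂(1−p̂)/n): √(0.3731·0.6269/997) = 0.01532 and √(0.2624·0.7376/1052) = 0.01356.
SE(p̂₁ − p̂₂) = √(SE₁² + SE₂²) = √(0.0002347024 + 0.0001838736) = 0.02046, since the two samples are independent.
At 90% confidence z* = 1.645; margin = 1.645 × 0.02046 = 0.03366.
The difference is 0.3731 − 0.2624 = 0.1107, so the interval is 0.1107 ± 0.03366 = (0.077, 0.144).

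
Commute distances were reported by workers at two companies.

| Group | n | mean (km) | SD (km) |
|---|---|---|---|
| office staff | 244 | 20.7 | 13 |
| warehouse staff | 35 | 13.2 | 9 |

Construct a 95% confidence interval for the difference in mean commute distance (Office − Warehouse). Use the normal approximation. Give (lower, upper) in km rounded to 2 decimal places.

(4.10, 10.90)

SE₁ = s₁/√n₁ = 13/√244 = 0.8322; SE₂ = 9/√35 = 1.5213.
Independent samples, unequal variances: SE_diff = √(SE₁² + SE₂²) = √(0.69255684 + 2.31435369) = 1.7340.
z* = 1.960, so margin of error = 1.960 × 1.7340 = 3.3986.
Difference in means = 20.7 − 13.2 = 7.5000.
7.5000 ± 3.3986 → (4.10, 10.90).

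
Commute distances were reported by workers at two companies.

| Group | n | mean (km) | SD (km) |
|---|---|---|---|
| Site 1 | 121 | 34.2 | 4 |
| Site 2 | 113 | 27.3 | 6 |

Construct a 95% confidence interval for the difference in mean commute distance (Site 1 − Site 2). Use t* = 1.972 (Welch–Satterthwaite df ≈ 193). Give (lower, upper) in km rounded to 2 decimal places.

SE₁ = s₁/√n₁ = 4/√121 = 0.3636; SE₂ = 6/√113 = 0.5644.
Independent samples, unequal variances: SE_diff = √(SE₁² + SE₂²) = √(0.13220496 + 0.31854736) = 0.6714.
t* = 1.972, so margin of error = 1.972 × 0.6714 = 1.3240.
Difference in means = 34.2 − 27.3 = 6.9000.
6.9000 ± 1.3240 → (5.58, 8.22).

(5.58, 8.22)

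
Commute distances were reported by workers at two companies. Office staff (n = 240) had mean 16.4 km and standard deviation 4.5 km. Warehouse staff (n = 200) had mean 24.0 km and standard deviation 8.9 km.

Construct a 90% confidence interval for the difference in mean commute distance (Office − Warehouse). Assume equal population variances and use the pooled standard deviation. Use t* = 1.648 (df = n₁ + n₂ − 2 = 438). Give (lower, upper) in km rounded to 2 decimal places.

Pooled variance s_p² = [239·4.5² + 199·8.9²] / (240+200−2) = 47.0378, so s_p = 6.8584.
SE_diff = s_p·√(1/n₁ + 1/n₂) = 6.8584·√(1/240 + 1/200) = 0.6566.
t* = 1.648; margin = 1.648 × 0.6566 = 1.0821.
Difference = 16.4 − 24.0 = -7.6000.
-7.6000 ± 1.0821 → (-8.68, -6.52).

(-8.68, -6.52)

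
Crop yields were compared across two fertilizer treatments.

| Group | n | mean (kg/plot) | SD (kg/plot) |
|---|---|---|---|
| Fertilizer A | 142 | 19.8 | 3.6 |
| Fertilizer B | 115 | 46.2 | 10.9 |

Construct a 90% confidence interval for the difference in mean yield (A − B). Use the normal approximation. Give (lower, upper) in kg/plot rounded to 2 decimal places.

Standard errors of each mean: 3.6/√142 = 0.3021 and 10.9/√115 = 1.0164.
SE(x̄₁ − x̄₂) = √(0.3021² + 1.0164²) = 1.0603 for independent samples with unequal variances.
With z* = 1.645, the margin is 1.645 × 1.0603 = 1.7442.
x̄₁ − x̄₂ = 19.8 − 46.2 = -26.4000; the interval is -26.4000 ± 1.7442 = (-28.14, -24.66).

(-28.14, -24.66)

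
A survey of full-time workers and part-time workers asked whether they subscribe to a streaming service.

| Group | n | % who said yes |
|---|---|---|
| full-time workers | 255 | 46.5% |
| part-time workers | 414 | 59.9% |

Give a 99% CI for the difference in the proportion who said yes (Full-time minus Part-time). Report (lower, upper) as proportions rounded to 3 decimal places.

Each SE is √(p̂(1−p̂)/n): √(0.4650·0.5350/255) = 0.03123 and √(0.5990·0.4010/414) = 0.02409.
SE(p̂₁ − p̂₂) = √(SE₁² + SE₂²) = √(0.0009753129 + 0.0005803281) = 0.03944, since the two samples are independent.
At 99% confidence z* = 2.576; margin = 2.576 × 0.03944 = 0.10160.
The difference is 0.4650 − 0.5990 = -0.1340, so the interval is -0.1340 ± 0.10160 = (-0.236, -0.032).

(-0.236, -0.032)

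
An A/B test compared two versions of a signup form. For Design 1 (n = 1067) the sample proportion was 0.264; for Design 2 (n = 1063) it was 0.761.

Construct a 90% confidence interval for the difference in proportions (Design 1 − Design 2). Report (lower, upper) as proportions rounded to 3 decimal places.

(-0.528, -0.466)

Each SE is √(p̂(1−p̂)/n): √(0.2640·0.7360/1067) = 0.01349 and √(0.7610·0.2390/1063) = 0.01308.
SE(p̂₁ − p̂₂) = √(SE₁² + SE₂²) = √(0.0001819801 + 0.0001710864) = 0.01879, since the two samples are independent.
At 90% confidence z* = 1.645; margin = 1.645 × 0.01879 = 0.03091.
The difference is 0.2640 − 0.7610 = -0.4970, so the interval is -0.4970 ± 0.03091 = (-0.528, -0.466).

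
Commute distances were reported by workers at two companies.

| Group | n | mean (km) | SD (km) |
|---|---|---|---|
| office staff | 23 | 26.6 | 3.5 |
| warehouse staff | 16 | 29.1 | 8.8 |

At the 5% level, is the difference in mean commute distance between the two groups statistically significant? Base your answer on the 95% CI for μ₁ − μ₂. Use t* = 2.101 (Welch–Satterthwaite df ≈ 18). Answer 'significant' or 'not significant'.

SE₁ = s₁/√n₁ = 3.5/√23 = 0.7298; SE₂ = 8.8/√16 = 2.2000.
Independent samples, unequal variances: SE_diff = √(SE₁² + SE₂²) = √(0.53260804 + 4.84) = 2.3179.
t* = 2.101, so margin of error = 2.101 × 2.3179 = 4.8699.
Difference in means = 26.6 − 29.1 = -2.5000.
-2.5000 ± 4.8699 → (-7.3699, 2.3699).
The interval (-7.3699, 2.3699) contains 0, so the difference is not significant.

not significant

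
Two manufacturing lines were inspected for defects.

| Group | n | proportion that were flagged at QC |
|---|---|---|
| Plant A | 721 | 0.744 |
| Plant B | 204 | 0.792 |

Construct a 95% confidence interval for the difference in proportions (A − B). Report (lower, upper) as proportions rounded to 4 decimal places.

Each SE is √(p̂(1−p̂)/n): √(0.7440·0.2560/721) = 0.01625 and √(0.7920·0.2080/204) = 0.02842.
SE(p̂₁ − p̂₂) = √(SE₁² + SE₂²) = √(0.0002640625 + 0.0008076964) = 0.03274, since the two samples are independent.
At 95% confidence z* = 1.960; margin = 1.960 × 0.03274 = 0.06417.
The difference is 0.7440 − 0.7920 = -0.0480, so the interval is -0.0480 ± 0.06417 = (-0.1122, 0.0162).

(-0.1122, 0.0162)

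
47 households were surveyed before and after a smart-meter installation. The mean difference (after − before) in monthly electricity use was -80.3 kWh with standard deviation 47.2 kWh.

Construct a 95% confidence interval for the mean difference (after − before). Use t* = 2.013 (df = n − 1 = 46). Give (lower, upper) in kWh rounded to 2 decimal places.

Paired design: SE = s_d/√n = 47.2/√47 = 6.8848.
t* = 2.013; margin of error = 2.013 × 6.8848 = 13.8591.
-80.3 ± 13.8591 → (-94.16, -66.44).

(-94.16, -66.44)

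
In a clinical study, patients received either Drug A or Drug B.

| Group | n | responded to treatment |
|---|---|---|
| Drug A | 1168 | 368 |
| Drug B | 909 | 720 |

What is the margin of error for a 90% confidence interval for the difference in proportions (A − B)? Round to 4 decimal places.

0.0315

p̂₁ = 368/1168 = 0.3151 and p̂₂ = 720/909 = 0.7921.
SE₁ = √(p̂₁(1−p̂₁)/n₁) = √(0.3151·0.6849/1168) = 0.01359; SE₂ = √(0.7921·0.2079/909) = 0.01346.
Independent samples: SE of the difference = √(SE₁² + SE₂²) = √(0.0001846881 + 0.0001811716) = 0.01913.
z* for 90% confidence is 1.645, so the margin of error is 1.645 × 0.01913 = 0.03147.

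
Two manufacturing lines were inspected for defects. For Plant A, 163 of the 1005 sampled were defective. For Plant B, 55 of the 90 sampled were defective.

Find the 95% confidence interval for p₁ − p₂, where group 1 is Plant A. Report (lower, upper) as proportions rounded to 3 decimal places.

First, p̂₁ = 163/1005 = 0.1622; p̂₂ = 55/90 = 0.6111.
The two standard errors are √(0.1622×0.8378/1005) = 0.01163 and √(0.6111×0.3889/90) = 0.05139.
Because the samples are independent, SE_diff = √(0.01163² + 0.05139²) = 0.05269.
Using z* = 1.960 for 95%, ME = 1.960 × 0.05269 = 0.10327.
p̂₁ − p̂₂ = -0.4489; interval -0.4489 ± 0.10327 gives (-0.552, -0.346).

(-0.552, -0.346)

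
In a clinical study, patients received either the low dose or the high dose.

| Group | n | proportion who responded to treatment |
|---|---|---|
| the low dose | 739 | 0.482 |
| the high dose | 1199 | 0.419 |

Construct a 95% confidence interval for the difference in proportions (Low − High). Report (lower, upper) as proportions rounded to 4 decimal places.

Each SE is √(p̂(1−p̂)/n): √(0.4820·0.5180/739) = 0.01838 and √(0.4190·0.5810/1199) = 0.01425.
SE(p̂₁ − p̂₂) = √(SE₁² + SE₂²) = √(0.0003378244 + 0.0002030625) = 0.02326, since the two samples are independent.
At 95% confidence z* = 1.960; margin = 1.960 × 0.02326 = 0.04559.
The difference is 0.4820 − 0.4190 = 0.0630, so the interval is 0.0630 ± 0.04559 = (0.0174, 0.1086).

(0.0174, 0.1086)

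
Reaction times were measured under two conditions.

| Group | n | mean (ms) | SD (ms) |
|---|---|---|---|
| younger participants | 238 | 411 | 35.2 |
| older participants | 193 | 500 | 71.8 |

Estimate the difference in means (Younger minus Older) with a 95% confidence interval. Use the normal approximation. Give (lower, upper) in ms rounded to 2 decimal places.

Per-group SEs: s₁/√n₁ = 35.2/√238 = 2.2817, s₂/√n₂ = 71.8/√193 = 5.1683.
Unpooled SE of the difference: √(5.20615489 + 26.71132489) = 5.6496.
Margin of error = z* · SE = 1.960 × 5.6496 = 11.0732.
x̄₁ − x̄₂ = 411 − 500 = -89.0000.
CI: -89.0000 ± 11.0732 = (-100.07, -77.93).

(-100.07, -77.93)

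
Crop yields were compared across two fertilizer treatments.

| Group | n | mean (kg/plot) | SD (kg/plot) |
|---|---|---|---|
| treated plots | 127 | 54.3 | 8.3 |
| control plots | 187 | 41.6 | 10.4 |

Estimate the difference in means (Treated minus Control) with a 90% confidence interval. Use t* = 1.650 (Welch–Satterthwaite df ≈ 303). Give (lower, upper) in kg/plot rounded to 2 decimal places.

Per-group SEs: s₁/√n₁ = 8.3/√127 = 0.7365, s₂/√n₂ = 10.4/√187 = 0.7605.
Unpooled SE of the difference: √(0.54243225 + 0.57836025) = 1.0587.
Margin of error = t* · SE = 1.650 × 1.0587 = 1.7469.
x̄₁ − x̄₂ = 54.3 − 41.6 = 12.7000.
CI: 12.7000 ± 1.7469 = (10.95, 14.45).

(10.95, 14.45)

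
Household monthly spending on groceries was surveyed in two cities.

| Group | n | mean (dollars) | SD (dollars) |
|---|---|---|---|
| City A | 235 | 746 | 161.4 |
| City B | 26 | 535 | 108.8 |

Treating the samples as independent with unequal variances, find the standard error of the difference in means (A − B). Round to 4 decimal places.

23.7936

Per-group SEs: s₁/√n₁ = 161.4/√235 = 10.5286, s₂/√n₂ = 108.8/√26 = 21.3374.
Unpooled SE of the difference: √(110.85141796 + 455.28463876) = 23.7936.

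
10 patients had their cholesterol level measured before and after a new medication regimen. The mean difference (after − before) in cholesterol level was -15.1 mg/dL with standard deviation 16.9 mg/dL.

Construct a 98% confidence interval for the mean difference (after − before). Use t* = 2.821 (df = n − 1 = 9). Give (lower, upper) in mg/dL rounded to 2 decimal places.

This is a matched-pairs design, so SE = s_d/√n = 16.9/√10 = 5.3442.
Margin = 2.821 × 5.3442 = 15.0760; the interval is -15.1 ± 15.0760 = (-30.18, -0.02).

(-30.18, -0.02)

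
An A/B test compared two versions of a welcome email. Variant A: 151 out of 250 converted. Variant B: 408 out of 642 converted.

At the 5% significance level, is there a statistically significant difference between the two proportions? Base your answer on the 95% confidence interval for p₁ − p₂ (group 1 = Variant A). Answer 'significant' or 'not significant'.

p̂₁ = 151/250 = 0.6040 and p̂₂ = 408/642 = 0.6355.
SE₁ = √(p̂₁(1−p̂₁)/n₁) = √(0.6040·0.3960/250) = 0.03093; SE₂ = √(0.6355·0.3645/642) = 0.01899.
Independent samples: SE of the difference = √(SE₁² + SE₂²) = √(0.0009566649 + 0.0003606201) = 0.03629.
z* for 95% confidence is 1.960, so the margin of error is 1.960 × 0.03629 = 0.07113.
Point estimate p̂₁ − p̂₂ = 0.6040 − 0.6355 = -0.0315.
-0.0315 ± 0.07113 → (-0.10263, 0.03963).
The interval (-0.10263, 0.03963) contains 0, so the difference is not significant.

not significant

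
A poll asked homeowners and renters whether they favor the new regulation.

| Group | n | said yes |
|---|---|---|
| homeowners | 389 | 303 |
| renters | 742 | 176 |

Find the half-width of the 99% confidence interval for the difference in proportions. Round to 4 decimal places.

0.0675

First, p̂₁ = 303/389 = 0.7789; p̂₂ = 176/742 = 0.2372.
The two standard errors are √(0.7789×0.2211/389) = 0.02104 and √(0.2372×0.7628/742) = 0.01562.
Because the samples are independent, SE_diff = √(0.02104² + 0.01562²) = 0.02620.
Using z* = 2.576 for 99%, ME = 2.576 × 0.02620 = 0.06749.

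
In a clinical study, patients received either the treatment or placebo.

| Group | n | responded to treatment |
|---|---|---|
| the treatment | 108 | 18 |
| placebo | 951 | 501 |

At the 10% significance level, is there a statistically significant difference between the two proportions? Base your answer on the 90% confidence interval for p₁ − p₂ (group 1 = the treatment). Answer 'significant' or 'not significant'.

significant

Sample proportions: 18/108 = 0.1667, 501/951 = 0.5268.
Each SE is √(p̂(1−p̂)/n): √(0.1667·0.8333/108) = 0.03586 and √(0.5268·0.4732/951) = 0.01619.
SE(p̂₁ − p̂₂) = √(SE₁² + SE₂²) = √(0.0012859396 + 0.0002621161) = 0.03935, since the two samples are independent.
At 90% confidence z* = 1.645; margin = 1.645 × 0.03935 = 0.06473.
The difference is 0.1667 − 0.5268 = -0.3601, so the interval is -0.3601 ± 0.06473 = (-0.42483, -0.29537).
The interval (-0.42483, -0.29537) does not contain 0, so the difference is significant.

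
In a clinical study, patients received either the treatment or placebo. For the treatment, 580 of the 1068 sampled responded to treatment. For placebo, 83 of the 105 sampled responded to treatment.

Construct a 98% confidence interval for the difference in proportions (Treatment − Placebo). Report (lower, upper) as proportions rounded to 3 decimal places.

First, p̂₁ = 580/1068 = 0.5431; p̂₂ = 83/105 = 0.7905.
The two standard errors are √(0.5431×0.4569/1068) = 0.01524 and √(0.7905×0.2095/105) = 0.03971.
Because the samples are independent, SE_diff = √(0.01524² + 0.03971²) = 0.04253.
Using z* = 2.326 for 98%, ME = 2.326 × 0.04253 = 0.09892.
p̂₁ − p̂₂ = -0.2474; interval -0.2474 ± 0.09892 gives (-0.346, -0.148).

(-0.346, -0.148)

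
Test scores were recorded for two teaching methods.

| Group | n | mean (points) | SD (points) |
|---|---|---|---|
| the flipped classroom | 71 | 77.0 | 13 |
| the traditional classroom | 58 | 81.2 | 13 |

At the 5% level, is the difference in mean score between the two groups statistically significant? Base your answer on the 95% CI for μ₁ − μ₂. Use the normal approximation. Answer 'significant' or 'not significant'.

not significant

Per-group SEs: s₁/√n₁ = 13/√71 = 1.5428, s₂/√n₂ = 13/√58 = 1.7070.
Unpooled SE of the difference: √(2.38023184 + 2.913849) = 2.3009.
Margin of error = z* · SE = 1.960 × 2.3009 = 4.5098.
x̄₁ − x̄₂ = 77.0 − 81.2 = -4.2000.
CI: -4.2000 ± 4.5098 = (-8.7098, 0.3098).
The interval (-8.7098, 0.3098) contains 0, so the difference is not significant.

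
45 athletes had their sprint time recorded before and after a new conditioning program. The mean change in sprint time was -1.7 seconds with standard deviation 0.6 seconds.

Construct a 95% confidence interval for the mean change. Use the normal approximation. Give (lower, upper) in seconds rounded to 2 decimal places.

(-1.88, -1.52)

This is a matched-pairs design, so SE = s_d/√n = 0.6/√45 = 0.0894.
Margin = 1.960 × 0.0894 = 0.1752; the interval is -1.7 ± 0.1752 = (-1.88, -1.52).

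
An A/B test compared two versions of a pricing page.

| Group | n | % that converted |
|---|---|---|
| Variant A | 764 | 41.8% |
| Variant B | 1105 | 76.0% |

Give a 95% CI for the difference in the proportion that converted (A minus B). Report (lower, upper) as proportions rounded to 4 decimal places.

Each SE is √(p̂(1−p̂)/n): √(0.4180·0.5820/764) = 0.01784 and √(0.7600·0.2400/1105) = 0.01285.
SE(p̂₁ − p̂₂) = √(SE₁² + SE₂²) = √(0.0003182656 + 0.0001651225) = 0.02199, since the two samples are independent.
At 95% confidence z* = 1.960; margin = 1.960 × 0.02199 = 0.04310.
The difference is 0.4180 − 0.7600 = -0.3420, so the interval is -0.3420 ± 0.04310 = (-0.3851, -0.2989).

(-0.3851, -0.2989)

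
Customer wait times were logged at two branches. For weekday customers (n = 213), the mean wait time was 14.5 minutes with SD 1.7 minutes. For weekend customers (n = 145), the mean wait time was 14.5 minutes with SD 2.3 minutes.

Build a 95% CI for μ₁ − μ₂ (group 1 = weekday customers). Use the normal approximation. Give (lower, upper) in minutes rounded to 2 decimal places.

(-0.44, 0.44)

Per-group SEs: s₁/√n₁ = 1.7/√213 = 0.1165, s₂/√n₂ = 2.3/√145 = 0.1910.
Unpooled SE of the difference: √(0.01357225 + 0.036481) = 0.2237.
Margin of error = z* · SE = 1.960 × 0.2237 = 0.4385.
x̄₁ − x̄₂ = 14.5 − 14.5 = 0.0000.
CI: 0.0000 ± 0.4385 = (-0.44, 0.44).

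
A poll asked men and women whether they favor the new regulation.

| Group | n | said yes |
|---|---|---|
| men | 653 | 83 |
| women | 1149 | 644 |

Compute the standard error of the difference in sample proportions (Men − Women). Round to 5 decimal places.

0.01960

Sample proportions: 83/653 = 0.1271, 644/1149 = 0.5605.
Each SE is √(p̂(1−p̂)/n): √(0.1271·0.8729/653) = 0.01303 and √(0.5605·0.4395/1149) = 0.01464.
SE(p̂₁ − p̂₂) = √(SE₁² + SE₂²) = √(0.0001697809 + 0.0002143296) = 0.01960, since the two samples are independent.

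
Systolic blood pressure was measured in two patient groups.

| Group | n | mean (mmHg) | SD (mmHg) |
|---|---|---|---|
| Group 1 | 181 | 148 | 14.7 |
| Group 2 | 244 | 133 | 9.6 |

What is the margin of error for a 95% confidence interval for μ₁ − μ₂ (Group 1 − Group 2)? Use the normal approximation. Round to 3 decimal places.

Per-group SEs: s₁/√n₁ = 14.7/√181 = 1.0926, s₂/√n₂ = 9.6/√244 = 0.6146.
Unpooled SE of the difference: √(1.19377476 + 0.37773316) = 1.2536.
Margin of error = z* · SE = 1.960 × 1.2536 = 2.4571.

2.457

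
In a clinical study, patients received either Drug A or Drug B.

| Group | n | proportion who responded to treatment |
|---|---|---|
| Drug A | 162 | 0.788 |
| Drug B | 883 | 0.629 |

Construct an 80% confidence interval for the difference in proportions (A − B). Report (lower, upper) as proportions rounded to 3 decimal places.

Each SE is √(p̂(1−p̂)/n): √(0.7880·0.2120/162) = 0.03211 and √(0.6290·0.3710/883) = 0.01626.
SE(p̂₁ − p̂₂) = √(SE₁² + SE₂²) = √(0.0010310521 + 0.0002643876) = 0.03599, since the two samples are independent.
At 80% confidence z* = 1.282; margin = 1.282 × 0.03599 = 0.04614.
The difference is 0.7880 − 0.6290 = 0.1590, so the interval is 0.1590 ± 0.04614 = (0.113, 0.205).

(0.113, 0.205)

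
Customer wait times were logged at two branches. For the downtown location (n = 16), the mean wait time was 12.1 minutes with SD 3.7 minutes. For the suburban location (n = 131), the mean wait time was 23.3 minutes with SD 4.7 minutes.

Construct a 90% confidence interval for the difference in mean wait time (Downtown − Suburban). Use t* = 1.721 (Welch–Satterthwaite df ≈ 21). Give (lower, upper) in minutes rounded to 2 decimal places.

Per-group SEs: s₁/√n₁ = 3.7/√16 = 0.9250, s₂/√n₂ = 4.7/√131 = 0.4106.
Unpooled SE of the difference: √(0.855625 + 0.16859236) = 1.0120.
Margin of error = t* · SE = 1.721 × 1.0120 = 1.7417.
x̄₁ − x̄₂ = 12.1 − 23.3 = -11.2000.
CI: -11.2000 ± 1.7417 = (-12.94, -9.46).

(-12.94, -9.46)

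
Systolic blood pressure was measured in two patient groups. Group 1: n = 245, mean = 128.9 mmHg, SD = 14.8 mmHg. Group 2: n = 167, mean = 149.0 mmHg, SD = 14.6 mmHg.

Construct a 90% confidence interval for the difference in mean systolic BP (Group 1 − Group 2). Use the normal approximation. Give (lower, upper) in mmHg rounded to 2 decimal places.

Per-group SEs: s₁/√n₁ = 14.8/√245 = 0.9455, s₂/√n₂ = 14.6/√167 = 1.1298.
Unpooled SE of the difference: √(0.89397025 + 1.27644804) = 1.4732.
Margin of error = z* · SE = 1.645 × 1.4732 = 2.4234.
x̄₁ − x̄₂ = 128.9 − 149.0 = -20.1000.
CI: -20.1000 ± 2.4234 = (-22.52, -17.68).

(-22.52, -17.68)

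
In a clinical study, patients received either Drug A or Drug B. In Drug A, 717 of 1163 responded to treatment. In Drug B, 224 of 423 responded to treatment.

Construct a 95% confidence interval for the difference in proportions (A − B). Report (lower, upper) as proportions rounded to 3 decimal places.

(0.032, 0.142)

p̂₁ = 717/1163 = 0.6165 and p̂₂ = 224/423 = 0.5296.
SE₁ = √(p̂₁(1−p̂₁)/n₁) = √(0.6165·0.3835/1163) = 0.01426; SE₂ = √(0.5296·0.4704/423) = 0.02427.
Independent samples: SE of the difference = √(SE₁² + SE₂²) = √(0.0002033476 + 0.0005890329) = 0.02815.
z* for 95% confidence is 1.960, so the margin of error is 1.960 × 0.02815 = 0.05517.
Point estimate p̂₁ − p̂₂ = 0.6165 − 0.5296 = 0.0869.
0.0869 ± 0.05517 → (0.032, 0.142).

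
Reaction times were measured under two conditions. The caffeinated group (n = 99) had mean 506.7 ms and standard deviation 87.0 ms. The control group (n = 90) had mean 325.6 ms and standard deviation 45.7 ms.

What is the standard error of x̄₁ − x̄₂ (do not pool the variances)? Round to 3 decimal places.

Standard errors of each mean: 87.0/√99 = 8.7438 and 45.7/√90 = 4.8172.
SE(x̄₁ − x̄₂) = √(8.7438² + 4.8172²) = 9.9830 for independent samples with unequal variances.

9.983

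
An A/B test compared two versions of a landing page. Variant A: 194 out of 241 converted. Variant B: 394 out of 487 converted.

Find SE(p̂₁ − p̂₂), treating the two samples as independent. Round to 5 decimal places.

0.03112

Sample proportions: 194/241 = 0.8050, 394/487 = 0.8090.
Each SE is √(p̂(1−p̂)/n): √(0.8050·0.1950/241) = 0.02552 and √(0.8090·0.1910/487) = 0.01781.
SE(p̂₁ − p̂₂) = √(SE₁² + SE₂²) = √(0.0006512704 + 0.0003171961) = 0.03112, since the two samples are independent.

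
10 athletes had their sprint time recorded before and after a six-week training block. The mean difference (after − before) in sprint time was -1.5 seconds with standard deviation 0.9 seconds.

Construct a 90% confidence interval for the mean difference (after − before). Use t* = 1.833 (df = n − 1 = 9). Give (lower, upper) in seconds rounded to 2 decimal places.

(-2.02, -0.98)

Paired design: SE = s_d/√n = 0.9/√10 = 0.2846.
t* = 1.833; margin of error = 1.833 × 0.2846 = 0.5217.
-1.5 ± 0.5217 → (-2.02, -0.98).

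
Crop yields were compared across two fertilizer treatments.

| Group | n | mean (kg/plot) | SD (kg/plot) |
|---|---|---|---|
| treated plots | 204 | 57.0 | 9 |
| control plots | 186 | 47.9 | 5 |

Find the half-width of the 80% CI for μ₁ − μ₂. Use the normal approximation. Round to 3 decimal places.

Standard errors of each mean: 9/√204 = 0.6301 and 5/√186 = 0.3666.
SE(x̄₁ − x̄₂) = √(0.6301² + 0.3666²) = 0.7290 for independent samples with unequal variances.
With z* = 1.282, the margin is 1.282 × 0.7290 = 0.9346.

0.935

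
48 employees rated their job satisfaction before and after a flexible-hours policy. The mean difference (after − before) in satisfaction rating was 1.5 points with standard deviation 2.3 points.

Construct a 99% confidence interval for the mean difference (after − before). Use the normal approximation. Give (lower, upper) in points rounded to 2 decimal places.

Paired design: SE = s_d/√n = 2.3/√48 = 0.3320.
z* = 2.576; margin of error = 2.576 × 0.3320 = 0.8552.
1.5 ± 0.8552 → (0.64, 2.36).

(0.64, 2.36)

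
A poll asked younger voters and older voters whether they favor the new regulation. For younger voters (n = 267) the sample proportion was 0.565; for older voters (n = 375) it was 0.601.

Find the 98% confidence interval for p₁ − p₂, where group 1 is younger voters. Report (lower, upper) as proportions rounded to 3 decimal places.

(-0.128, 0.056)

The two standard errors are √(0.5650×0.4350/267) = 0.03034 and √(0.6010×0.3990/375) = 0.02529.
Because the samples are independent, SE_diff = √(0.03034² + 0.02529²) = 0.03950.
Using z* = 2.326 for 98%, ME = 2.326 × 0.03950 = 0.09188.
p̂₁ − p̂₂ = -0.0360; interval -0.0360 ± 0.09188 gives (-0.128, 0.056).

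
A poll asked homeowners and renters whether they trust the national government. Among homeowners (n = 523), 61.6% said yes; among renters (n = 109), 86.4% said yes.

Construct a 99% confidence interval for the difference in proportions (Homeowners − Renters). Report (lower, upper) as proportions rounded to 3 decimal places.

(-0.349, -0.147)

The two standard errors are √(0.6160×0.3840/523) = 0.02127 and √(0.8640×0.1360/109) = 0.03283.
Because the samples are independent, SE_diff = √(0.02127² + 0.03283²) = 0.03912.
Using z* = 2.576 for 99%, ME = 2.576 × 0.03912 = 0.10077.
p̂₁ − p̂₂ = -0.2480; interval -0.2480 ± 0.10077 gives (-0.349, -0.147).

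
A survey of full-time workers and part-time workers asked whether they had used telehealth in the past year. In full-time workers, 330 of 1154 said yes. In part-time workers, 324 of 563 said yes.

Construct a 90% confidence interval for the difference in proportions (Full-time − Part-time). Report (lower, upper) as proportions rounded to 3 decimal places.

(-0.330, -0.249)

p̂₁ = 330/1154 = 0.2860 and p̂₂ = 324/563 = 0.5755.
SE₁ = √(p̂₁(1−p̂₁)/n₁) = √(0.2860·0.7140/1154) = 0.01330; SE₂ = √(0.5755·0.4245/563) = 0.02083.
Independent samples: SE of the difference = √(SE₁² + SE₂²) = √(0.00017689 + 0.0004338889) = 0.02471.
z* for 90% confidence is 1.645, so the margin of error is 1.645 × 0.02471 = 0.04065.
Point estimate p̂₁ − p̂₂ = 0.2860 − 0.5755 = -0.2895.
-0.2895 ± 0.04065 → (-0.330, -0.249).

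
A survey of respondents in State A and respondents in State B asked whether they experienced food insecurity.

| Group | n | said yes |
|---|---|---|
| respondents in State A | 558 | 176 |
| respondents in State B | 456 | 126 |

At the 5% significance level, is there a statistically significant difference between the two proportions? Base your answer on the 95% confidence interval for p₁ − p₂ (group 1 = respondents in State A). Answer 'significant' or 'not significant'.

Sample proportions: 176/558 = 0.3154, 126/456 = 0.2763.
Each SE is √(p̂(1−p̂)/n): √(0.3154·0.6846/558) = 0.01967 and √(0.2763·0.7237/456) = 0.02094.
SE(p̂₁ − p̂₂) = √(SE₁² + SE₂²) = √(0.0003869089 + 0.0004384836) = 0.02873, since the two samples are independent.
At 95% confidence z* = 1.960; margin = 1.960 × 0.02873 = 0.05631.
The difference is 0.3154 − 0.2763 = 0.0391, so the interval is 0.0391 ± 0.05631 = (-0.01721, 0.09541).
The interval (-0.01721, 0.09541) contains 0, so the difference is not significant.

not significant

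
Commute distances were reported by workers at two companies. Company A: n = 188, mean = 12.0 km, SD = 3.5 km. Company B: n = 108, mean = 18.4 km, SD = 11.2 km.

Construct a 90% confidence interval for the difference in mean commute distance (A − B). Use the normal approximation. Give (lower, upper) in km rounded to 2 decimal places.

(-8.22, -4.58)

Per-group SEs: s₁/√n₁ = 3.5/√188 = 0.2553, s₂/√n₂ = 11.2/√108 = 1.0777.
Unpooled SE of the difference: √(0.06517809 + 1.16143729) = 1.1075.
Margin of error = z* · SE = 1.645 × 1.1075 = 1.8218.
x̄₁ − x̄₂ = 12.0 − 18.4 = -6.4000.
CI: -6.4000 ± 1.8218 = (-8.22, -4.58).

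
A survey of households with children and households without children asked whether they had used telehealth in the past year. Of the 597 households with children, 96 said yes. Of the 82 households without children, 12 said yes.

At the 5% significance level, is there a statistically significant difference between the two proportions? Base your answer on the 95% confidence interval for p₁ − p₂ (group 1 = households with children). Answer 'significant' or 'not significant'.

p̂₁ = 96/597 = 0.1608 and p̂₂ = 12/82 = 0.1463.
SE₁ = √(p̂₁(1−p̂₁)/n₁) = √(0.1608·0.8392/597) = 0.01503; SE₂ = √(0.1463·0.8537/82) = 0.03903.
Independent samples: SE of the difference = √(SE₁² + SE₂²) = √(0.0002259009 + 0.0015233409) = 0.04182.
z* for 95% confidence is 1.960, so the margin of error is 1.960 × 0.04182 = 0.08197.
Point estimate p̂₁ − p̂₂ = 0.1608 − 0.1463 = 0.0145.
0.0145 ± 0.08197 → (-0.06747, 0.09647).
The interval (-0.06747, 0.09647) contains 0, so the difference is not significant.

not significant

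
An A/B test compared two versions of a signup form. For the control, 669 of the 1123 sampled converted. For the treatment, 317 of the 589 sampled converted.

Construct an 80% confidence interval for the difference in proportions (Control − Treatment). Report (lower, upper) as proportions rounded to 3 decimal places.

Sample proportions: 669/1123 = 0.5957, 317/589 = 0.5382.
Each SE is √(p̂(1−p̂)/n): √(0.5957·0.4043/1123) = 0.01464 and √(0.5382·0.4618/589) = 0.02054.
SE(p̂₁ − p̂₂) = √(SE₁² + SE₂²) = √(0.0002143296 + 0.0004218916) = 0.02522, since the two samples are independent.
At 80% confidence z* = 1.282; margin = 1.282 × 0.02522 = 0.03233.
The difference is 0.5957 − 0.5382 = 0.0575, so the interval is 0.0575 ± 0.03233 = (0.025, 0.090).

(0.025, 0.090)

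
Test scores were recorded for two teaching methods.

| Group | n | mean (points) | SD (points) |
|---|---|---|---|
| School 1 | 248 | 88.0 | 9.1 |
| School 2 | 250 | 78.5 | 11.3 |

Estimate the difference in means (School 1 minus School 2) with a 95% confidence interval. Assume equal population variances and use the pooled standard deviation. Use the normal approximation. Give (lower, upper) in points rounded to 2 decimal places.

s_p = √[((n₁−1)s₁² + (n₂−1)s₂²)/(n₁+n₂−2)] = √[(247·9.1² + 249·11.3²)/496] = 10.2636.
SE = 10.2636·√(1/248 + 1/250) = 0.9199.
With z* = 1.960, margin = 1.960 × 0.9199 = 1.8030.
x̄₁ − x̄₂ = 88.0 − 78.5 = 9.5000; interval 9.5000 ± 1.8030 = (7.70, 11.30).

(7.70, 11.30)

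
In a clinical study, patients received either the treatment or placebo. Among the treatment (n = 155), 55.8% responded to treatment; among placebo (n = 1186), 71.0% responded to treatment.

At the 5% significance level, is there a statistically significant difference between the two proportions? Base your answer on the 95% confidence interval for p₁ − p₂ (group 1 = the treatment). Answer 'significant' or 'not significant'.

significant

Each SE is √(p̂(1−p̂)/n): √(0.5580·0.4420/155) = 0.03989 and √(0.7100·0.2900/1186) = 0.01318.
SE(p̂₁ − p̂₂) = √(SE₁² + SE₂²) = √(0.0015912121 + 0.0001737124) = 0.04201, since the two samples are independent.
At 95% confidence z* = 1.960; margin = 1.960 × 0.04201 = 0.08234.
The difference is 0.5580 − 0.7100 = -0.1520, so the interval is -0.1520 ± 0.08234 = (-0.23434, -0.06966).
The interval (-0.23434, -0.06966) does not contain 0, so the difference is significant.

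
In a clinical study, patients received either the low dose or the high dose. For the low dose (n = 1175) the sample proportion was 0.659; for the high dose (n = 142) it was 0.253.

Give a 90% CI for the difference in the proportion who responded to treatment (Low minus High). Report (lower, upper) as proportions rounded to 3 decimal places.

SE₁ = √(p̂₁(1−p̂₁)/n₁) = √(0.6590·0.3410/1175) = 0.01383; SE₂ = √(0.2530·0.7470/142) = 0.03648.
Independent samples: SE of the difference = √(SE₁² + SE₂²) = √(0.0001912689 + 0.0013307904) = 0.03901.
z* for 90% confidence is 1.645, so the margin of error is 1.645 × 0.03901 = 0.06417.
Point estimate p̂₁ − p̂₂ = 0.6590 − 0.2530 = 0.4060.
0.4060 ± 0.06417 → (0.342, 0.470).

(0.342, 0.470)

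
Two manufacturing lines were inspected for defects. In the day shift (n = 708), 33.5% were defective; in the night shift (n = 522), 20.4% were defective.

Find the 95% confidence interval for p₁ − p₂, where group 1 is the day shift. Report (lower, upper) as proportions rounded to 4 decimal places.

Each SE is √(p̂(1−p̂)/n): √(0.3350·0.6650/708) = 0.01774 and √(0.2040·0.7960/522) = 0.01764.
SE(p̂₁ − p̂₂) = √(SE₁² + SE₂²) = √(0.0003147076 + 0.0003111696) = 0.02502, since the two samples are independent.
At 95% confidence z* = 1.960; margin = 1.960 × 0.02502 = 0.04904.
The difference is 0.3350 − 0.2040 = 0.1310, so the interval is 0.1310 ± 0.04904 = (0.0820, 0.1800).

(0.0820, 0.1800)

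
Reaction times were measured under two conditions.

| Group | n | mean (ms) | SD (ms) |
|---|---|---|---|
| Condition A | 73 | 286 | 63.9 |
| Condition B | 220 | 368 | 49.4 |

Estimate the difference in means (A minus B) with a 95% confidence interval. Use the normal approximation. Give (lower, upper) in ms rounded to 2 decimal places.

(-98.05, -65.95)

Per-group SEs: s₁/√n₁ = 63.9/√73 = 7.4789, s₂/√n₂ = 49.4/√220 = 3.3305.
Unpooled SE of the difference: √(55.93394521 + 11.09223025) = 8.1870.
Margin of error = z* · SE = 1.960 × 8.1870 = 16.0465.
x̄₁ − x̄₂ = 286 − 368 = -82.0000.
CI: -82.0000 ± 16.0465 = (-98.05, -65.95).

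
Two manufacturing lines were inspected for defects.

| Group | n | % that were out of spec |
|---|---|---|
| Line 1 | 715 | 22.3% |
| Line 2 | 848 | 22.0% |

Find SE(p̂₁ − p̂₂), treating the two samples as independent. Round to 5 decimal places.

The two standard errors are √(0.2230×0.7770/715) = 0.01557 and √(0.2200×0.7800/848) = 0.01423.
Because the samples are independent, SE_diff = √(0.01557² + 0.01423²) = 0.02109.

0.02109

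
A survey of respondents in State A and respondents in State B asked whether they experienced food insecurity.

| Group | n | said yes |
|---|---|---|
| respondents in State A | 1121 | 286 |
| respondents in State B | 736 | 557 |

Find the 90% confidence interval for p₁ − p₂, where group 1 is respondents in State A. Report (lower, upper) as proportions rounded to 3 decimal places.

p̂₁ = 286/1121 = 0.2551 and p̂₂ = 557/736 = 0.7568.
SE₁ = √(p̂₁(1−p̂₁)/n₁) = √(0.2551·0.7449/1121) = 0.01302; SE₂ = √(0.7568·0.2432/736) = 0.01581.
Independent samples: SE of the difference = √(SE₁² + SE₂²) = √(0.0001695204 + 0.0002499561) = 0.02048.
z* for 90% confidence is 1.645, so the margin of error is 1.645 × 0.02048 = 0.03369.
Point estimate p̂₁ − p̂₂ = 0.2551 − 0.7568 = -0.5017.
-0.5017 ± 0.03369 → (-0.535, -0.468).

(-0.535, -0.468)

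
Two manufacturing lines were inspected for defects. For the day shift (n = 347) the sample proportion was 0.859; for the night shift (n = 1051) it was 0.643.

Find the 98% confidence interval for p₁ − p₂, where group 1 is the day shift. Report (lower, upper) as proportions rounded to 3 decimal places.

(0.161, 0.271)

SE₁ = √(p̂₁(1−p̂₁)/n₁) = √(0.8590·0.1410/347) = 0.01868; SE₂ = √(0.6430·0.3570/1051) = 0.01478.
Independent samples: SE of the difference = √(SE₁² + SE₂²) = √(0.0003489424 + 0.0002184484) = 0.02382.
z* for 98% confidence is 2.326, so the margin of error is 2.326 × 0.02382 = 0.05541.
Point estimate p̂₁ − p̂₂ = 0.8590 − 0.6430 = 0.2160.
0.2160 ± 0.05541 → (0.161, 0.271).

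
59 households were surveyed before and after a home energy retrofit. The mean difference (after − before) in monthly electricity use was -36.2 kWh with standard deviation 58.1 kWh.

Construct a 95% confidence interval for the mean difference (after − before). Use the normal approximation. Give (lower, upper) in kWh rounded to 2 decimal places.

(-51.03, -21.37)

This is a matched-pairs design, so SE = s_d/√n = 58.1/√59 = 7.5640.
Margin = 1.960 × 7.5640 = 14.8254; the interval is -36.2 ± 14.8254 = (-51.03, -21.37).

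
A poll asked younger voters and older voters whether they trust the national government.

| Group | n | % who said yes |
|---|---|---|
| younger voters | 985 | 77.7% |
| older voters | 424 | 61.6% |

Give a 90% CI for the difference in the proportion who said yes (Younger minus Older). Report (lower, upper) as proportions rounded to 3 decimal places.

(0.116, 0.206)

SE₁ = √(p̂₁(1−p̂₁)/n₁) = √(0.7770·0.2230/985) = 0.01326; SE₂ = √(0.6160·0.3840/424) = 0.02362.
Independent samples: SE of the difference = √(SE₁² + SE₂²) = √(0.0001758276 + 0.0005579044) = 0.02709.
z* for 90% confidence is 1.645, so the margin of error is 1.645 × 0.02709 = 0.04456.
Point estimate p̂₁ − p̂₂ = 0.7770 − 0.6160 = 0.1610.
0.1610 ± 0.04456 → (0.116, 0.206).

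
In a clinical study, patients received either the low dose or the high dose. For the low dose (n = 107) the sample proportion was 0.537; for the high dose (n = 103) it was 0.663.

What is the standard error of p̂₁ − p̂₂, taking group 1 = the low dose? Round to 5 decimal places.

The two standard errors are √(0.5370×0.4630/107) = 0.04820 and √(0.6630×0.3370/103) = 0.04658.
Because the samples are independent, SE_diff = √(0.04820² + 0.04658²) = 0.06703.

0.06703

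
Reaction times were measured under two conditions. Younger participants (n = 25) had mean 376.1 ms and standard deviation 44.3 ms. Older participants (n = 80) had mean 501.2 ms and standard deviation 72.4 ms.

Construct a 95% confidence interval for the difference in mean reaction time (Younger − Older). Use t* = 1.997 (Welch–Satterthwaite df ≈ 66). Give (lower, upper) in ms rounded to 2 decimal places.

(-149.07, -101.13)

Per-group SEs: s₁/√n₁ = 44.3/√25 = 8.8600, s₂/√n₂ = 72.4/√80 = 8.0946.
Unpooled SE of the difference: √(78.4996 + 65.52254916) = 12.0009.
Margin of error = t* · SE = 1.997 × 12.0009 = 23.9658.
x̄₁ − x̄₂ = 376.1 − 501.2 = -125.1000.
CI: -125.1000 ± 23.9658 = (-149.07, -101.13).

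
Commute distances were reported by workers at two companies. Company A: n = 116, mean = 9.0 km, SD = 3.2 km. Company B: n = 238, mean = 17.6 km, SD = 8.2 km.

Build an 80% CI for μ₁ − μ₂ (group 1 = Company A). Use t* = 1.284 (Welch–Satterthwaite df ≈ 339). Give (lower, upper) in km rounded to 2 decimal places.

(-9.38, -7.82)

SE₁ = s₁/√n₁ = 3.2/√116 = 0.2971; SE₂ = 8.2/√238 = 0.5315.
Independent samples, unequal variances: SE_diff = √(SE₁² + SE₂²) = √(0.08826841 + 0.28249225) = 0.6089.
t* = 1.284, so margin of error = 1.284 × 0.6089 = 0.7818.
Difference in means = 9.0 − 17.6 = -8.6000.
-8.6000 ± 0.7818 → (-9.38, -7.82).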